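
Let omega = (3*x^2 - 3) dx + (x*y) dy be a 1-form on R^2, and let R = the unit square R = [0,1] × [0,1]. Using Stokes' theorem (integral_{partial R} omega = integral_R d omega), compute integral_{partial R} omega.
integral_(partial R) omega = 1/2

Stokes: integral_partial_R omega = integral_R d omega with d omega = (∂Q/∂x - ∂P/∂y) dx ∧ dy.
  ∂Q/∂x = y
  ∂P/∂y = 0
  integrand = ∂Q/∂x - ∂P/∂y = y.
Integrating over R: integral_0^1 integral_0^1 (y) dx dy = 1/2.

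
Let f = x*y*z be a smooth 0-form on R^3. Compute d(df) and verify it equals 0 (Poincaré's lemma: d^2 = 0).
d(df) = 0

Step 1: df = sum_i (∂f/∂x_i) dx_i = (y*z) dx + (x*z) dy + (x*y) dz.
Step 2: Apply d again. Using the 1-form formula, the coefficient of dx ∧ dy in d(df) is ∂^2 f/∂x ∂y - ∂^2 f/∂y ∂x = (z) - (z) = 0 (equality of mixed partials for smooth f).
Similarly for dx ∧ dz and dy ∧ dz — all coefficients vanish. So d(df) = 0.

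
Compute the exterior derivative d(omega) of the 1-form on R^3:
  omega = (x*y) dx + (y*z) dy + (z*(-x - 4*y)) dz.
d(omega) = (-x) dx ∧ dy + (-z) dx ∧ dz + (-y - 4*z) dy ∧ dz

For a 1-form omega = sum_i f_i dx_i, the exterior derivative is
  d(omega) = sum_{i < j} (∂f_j/∂x_i - ∂f_i/∂x_j) dx_i ∧ dx_j.
  coefficient of dx ∧ dy: ∂f_2/∂x - ∂f_1/∂y = ∂(y*z)/∂x - ∂(x*y)/∂y = -x
  coefficient of dx ∧ dz: ∂f_3/∂x - ∂f_1/∂z = ∂(z*(-x - 4*y))/∂x - ∂(x*y)/∂z = -z
  coefficient of dy ∧ dz: ∂f_3/∂y - ∂f_2/∂z = ∂(z*(-x - 4*y))/∂y - ∂(y*z)/∂z = -y - 4*z
Assembling: d(omega) = (-x) dx ∧ dy + (-z) dx ∧ dz + (-y - 4*z) dy ∧ dz.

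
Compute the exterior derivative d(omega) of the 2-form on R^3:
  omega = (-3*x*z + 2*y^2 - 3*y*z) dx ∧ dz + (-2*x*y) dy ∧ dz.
d(omega) = (-6*y + 3*z) dx ∧ dy ∧ dz

For a 2-form omega = sum_{i<j} g_{ij} dx_i ∧ dx_j, the exterior derivative is
  d(omega) = sum_{i<j} d(g_{ij}) ∧ dx_i ∧ dx_j = sum_{i<j, k} (∂g_{ij}/∂x_k) dx_k ∧ dx_i ∧ dx_j.
Expand each term, using dx_k ∧ dx_i ∧ dx_j = sgn(permutation) dx_{(a)} ∧ dx_{(b)} ∧ dx_{(c)} with (a < b < c) sorted:
  d(-3*x*z + 2*y^2 - 3*y*z) includes (∂/∂y)(-3*x*z + 2*y^2 - 3*y*z) dy = (4*y - 3*z) dy, which multiplied by dx ∧ dz gives (-4*y + 3*z) dx ∧ dy ∧ dz
  d(-2*x*y) includes (∂/∂x)(-2*x*y) dx = (-2*y) dx, which multiplied by dy ∧ dz gives (-2*y) dx ∧ dy ∧ dz
Collecting like 3-forms: d(omega) = (-6*y + 3*z) dx ∧ dy ∧ dz.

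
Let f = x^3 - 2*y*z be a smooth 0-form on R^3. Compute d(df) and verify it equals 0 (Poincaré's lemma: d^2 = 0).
d(df) = 0

Step 1: df = sum_i (∂f/∂x_i) dx_i = (3*x^2) dx + (-2*z) dy + (-2*y) dz.
Step 2: Apply d again. Using the 1-form formula, the coefficient of dx ∧ dy in d(df) is ∂^2 f/∂x ∂y - ∂^2 f/∂y ∂x = (0) - (0) = 0 (equality of mixed partials for smooth f).
Similarly for dx ∧ dz and dy ∧ dz — all coefficients vanish. So d(df) = 0.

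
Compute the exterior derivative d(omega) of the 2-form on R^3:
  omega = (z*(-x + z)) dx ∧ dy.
d(omega) = (-x + 2*z) dx ∧ dy ∧ dz

For a 2-form omega = sum_{i<j} g_{ij} dx_i ∧ dx_j, the exterior derivative is
  d(omega) = sum_{i<j} d(g_{ij}) ∧ dx_i ∧ dx_j = sum_{i<j, k} (∂g_{ij}/∂x_k) dx_k ∧ dx_i ∧ dx_j.
Expand each term, using dx_k ∧ dx_i ∧ dx_j = sgn(permutation) dx_{(a)} ∧ dx_{(b)} ∧ dx_{(c)} with (a < b < c) sorted:
  d(z*(-x + z)) includes (∂/∂z)(z*(-x + z)) dz = (-x + 2*z) dz, which multiplied by dx ∧ dy gives (-x + 2*z) dx ∧ dy ∧ dz
Collecting like 3-forms: d(omega) = (-x + 2*z) dx ∧ dy ∧ dz.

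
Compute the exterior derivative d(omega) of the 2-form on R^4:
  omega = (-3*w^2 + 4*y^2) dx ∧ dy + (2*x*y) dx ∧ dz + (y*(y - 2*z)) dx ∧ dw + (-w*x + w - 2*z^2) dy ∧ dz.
d(omega) = (-6*w - 2*y + 2*z) dx ∧ dy ∧ dw + (-w - 2*x) dx ∧ dy ∧ dz + (2*y) dx ∧ dz ∧ dw + (1 - x) dy ∧ dz ∧ dw

For a 2-form omega = sum_{i<j} g_{ij} dx_i ∧ dx_j, the exterior derivative is
  d(omega) = sum_{i<j} d(g_{ij}) ∧ dx_i ∧ dx_j = sum_{i<j, k} (∂g_{ij}/∂x_k) dx_k ∧ dx_i ∧ dx_j.
Expand each term, using dx_k ∧ dx_i ∧ dx_j = sgn(permutation) dx_{(a)} ∧ dx_{(b)} ∧ dx_{(c)} with (a < b < c) sorted:
  d(-3*w^2 + 4*y^2) includes (∂/∂w)(-3*w^2 + 4*y^2) dw = (-6*w) dw, which multiplied by dx ∧ dy gives (-6*w) dx ∧ dy ∧ dw
  d(2*x*y) includes (∂/∂y)(2*x*y) dy = (2*x) dy, which multiplied by dx ∧ dz gives (-2*x) dx ∧ dy ∧ dz
  d(y*(y - 2*z)) includes (∂/∂y)(y*(y - 2*z)) dy = (2*y - 2*z) dy, which multiplied by dx ∧ dw gives (-2*y + 2*z) dx ∧ dy ∧ dw
  d(y*(y - 2*z)) includes (∂/∂z)(y*(y - 2*z)) dz = (-2*y) dz, which multiplied by dx ∧ dw gives (2*y) dx ∧ dz ∧ dw
  d(-w*x + w - 2*z^2) includes (∂/∂x)(-w*x + w - 2*z^2) dx = (-w) dx, which multiplied by dy ∧ dz gives (-w) dx ∧ dy ∧ dz
  d(-w*x + w - 2*z^2) includes (∂/∂w)(-w*x + w - 2*z^2) dw = (1 - x) dw, which multiplied by dy ∧ dz gives (1 - x) dy ∧ dz ∧ dw
Collecting like 3-forms: d(omega) = (-6*w - 2*y + 2*z) dx ∧ dy ∧ dw + (-w - 2*x) dx ∧ dy ∧ dz + (2*y) dx ∧ dz ∧ dw + (1 - x) dy ∧ dz ∧ dw.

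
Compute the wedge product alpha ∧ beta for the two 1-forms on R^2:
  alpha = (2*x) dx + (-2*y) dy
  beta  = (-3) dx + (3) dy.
alpha ∧ beta = (6*x - 6*y) dx ∧ dy

Distribute the wedge, using dx_i ∧ dx_j = -dx_j ∧ dx_i and dx_i ∧ dx_i = 0. For each pair (i, j) with i < j, the coefficient of dx_i ∧ dx_j in alpha ∧ beta is (alpha_i * beta_j - alpha_j * beta_i). Collecting: alpha ∧ beta = (6*x - 6*y) dx ∧ dy.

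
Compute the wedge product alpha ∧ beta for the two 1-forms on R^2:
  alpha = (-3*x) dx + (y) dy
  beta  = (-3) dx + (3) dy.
alpha ∧ beta = (-9*x + 3*y) dx ∧ dy

Distribute the wedge, using dx_i ∧ dx_j = -dx_j ∧ dx_i and dx_i ∧ dx_i = 0. For each pair (i, j) with i < j, the coefficient of dx_i ∧ dx_j in alpha ∧ beta is (alpha_i * beta_j - alpha_j * beta_i). Collecting: alpha ∧ beta = (-9*x + 3*y) dx ∧ dy.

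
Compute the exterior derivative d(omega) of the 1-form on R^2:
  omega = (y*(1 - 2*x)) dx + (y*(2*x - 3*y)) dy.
d(omega) = (2*x + 2*y - 1) dx ∧ dy

For a 1-form omega = sum_i f_i dx_i, the exterior derivative is
  d(omega) = sum_{i < j} (∂f_j/∂x_i - ∂f_i/∂x_j) dx_i ∧ dx_j.
  coefficient of dx ∧ dy: ∂f_2/∂x - ∂f_1/∂y = ∂(y*(2*x - 3*y))/∂x - ∂(y*(1 - 2*x))/∂y = 2*x + 2*y - 1
Assembling: d(omega) = (2*x + 2*y - 1) dx ∧ dy.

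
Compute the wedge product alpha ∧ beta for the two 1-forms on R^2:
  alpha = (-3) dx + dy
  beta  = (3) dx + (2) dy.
alpha ∧ beta = (-9) dx ∧ dy

Distribute the wedge, using dx_i ∧ dx_j = -dx_j ∧ dx_i and dx_i ∧ dx_i = 0. For each pair (i, j) with i < j, the coefficient of dx_i ∧ dx_j in alpha ∧ beta is (alpha_i * beta_j - alpha_j * beta_i). Collecting: alpha ∧ beta = (-9) dx ∧ dy.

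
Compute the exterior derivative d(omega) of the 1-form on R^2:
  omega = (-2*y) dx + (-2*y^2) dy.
d(omega) = (2) dx ∧ dy

For a 1-form omega = sum_i f_i dx_i, the exterior derivative is
  d(omega) = sum_{i < j} (∂f_j/∂x_i - ∂f_i/∂x_j) dx_i ∧ dx_j.
  coefficient of dx ∧ dy: ∂f_2/∂x - ∂f_1/∂y = ∂(-2*y^2)/∂x - ∂(-2*y)/∂y = 2
Assembling: d(omega) = (2) dx ∧ dy.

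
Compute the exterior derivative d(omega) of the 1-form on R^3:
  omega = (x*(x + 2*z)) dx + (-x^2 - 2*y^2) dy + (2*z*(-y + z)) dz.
d(omega) = (-2*x) dx ∧ dy + (-2*x) dx ∧ dz + (-2*z) dy ∧ dz

For a 1-form omega = sum_i f_i dx_i, the exterior derivative is
  d(omega) = sum_{i < j} (∂f_j/∂x_i - ∂f_i/∂x_j) dx_i ∧ dx_j.
  coefficient of dx ∧ dy: ∂f_2/∂x - ∂f_1/∂y = ∂(-x^2 - 2*y^2)/∂x - ∂(x*(x + 2*z))/∂y = -2*x
  coefficient of dx ∧ dz: ∂f_3/∂x - ∂f_1/∂z = ∂(2*z*(-y + z))/∂x - ∂(x*(x + 2*z))/∂z = -2*x
  coefficient of dy ∧ dz: ∂f_3/∂y - ∂f_2/∂z = ∂(2*z*(-y + z))/∂y - ∂(-x^2 - 2*y^2)/∂z = -2*z
Assembling: d(omega) = (-2*x) dx ∧ dy + (-2*x) dx ∧ dz + (-2*z) dy ∧ dz.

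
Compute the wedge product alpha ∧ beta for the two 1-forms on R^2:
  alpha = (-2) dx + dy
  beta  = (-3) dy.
alpha ∧ beta = (6) dx ∧ dy

Distribute the wedge, using dx_i ∧ dx_j = -dx_j ∧ dx_i and dx_i ∧ dx_i = 0. For each pair (i, j) with i < j, the coefficient of dx_i ∧ dx_j in alpha ∧ beta is (alpha_i * beta_j - alpha_j * beta_i). Collecting: alpha ∧ beta = (6) dx ∧ dy.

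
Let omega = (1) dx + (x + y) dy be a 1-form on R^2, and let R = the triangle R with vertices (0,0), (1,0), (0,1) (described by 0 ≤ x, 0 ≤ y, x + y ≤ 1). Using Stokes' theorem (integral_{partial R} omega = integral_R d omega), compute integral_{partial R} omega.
integral_(partial R) omega = 1/2

Stokes: integral_partial_R omega = integral_R d omega with d omega = (∂Q/∂x - ∂P/∂y) dx ∧ dy.
  ∂Q/∂x = 1
  ∂P/∂y = 0
  integrand = ∂Q/∂x - ∂P/∂y = 1.
Integrating over R: integral_0^1 integral_0^{1-x} (1) dy dx = 1/2.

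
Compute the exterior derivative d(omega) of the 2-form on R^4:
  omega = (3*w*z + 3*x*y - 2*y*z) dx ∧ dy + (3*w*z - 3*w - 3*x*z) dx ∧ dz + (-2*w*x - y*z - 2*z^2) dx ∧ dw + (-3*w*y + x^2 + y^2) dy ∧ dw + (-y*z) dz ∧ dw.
d(omega) = (3*w - 2*y) dx ∧ dy ∧ dz + (2*x + 4*z) dx ∧ dy ∧ dw + (y + 7*z - 3) dx ∧ dz ∧ dw + (-z) dy ∧ dz ∧ dw

For a 2-form omega = sum_{i<j} g_{ij} dx_i ∧ dx_j, the exterior derivative is
  d(omega) = sum_{i<j} d(g_{ij}) ∧ dx_i ∧ dx_j = sum_{i<j, k} (∂g_{ij}/∂x_k) dx_k ∧ dx_i ∧ dx_j.
Expand each term, using dx_k ∧ dx_i ∧ dx_j = sgn(permutation) dx_{(a)} ∧ dx_{(b)} ∧ dx_{(c)} with (a < b < c) sorted:
  d(3*w*z + 3*x*y - 2*y*z) includes (∂/∂z)(3*w*z + 3*x*y - 2*y*z) dz = (3*w - 2*y) dz, which multiplied by dx ∧ dy gives (3*w - 2*y) dx ∧ dy ∧ dz
  d(3*w*z + 3*x*y - 2*y*z) includes (∂/∂w)(3*w*z + 3*x*y - 2*y*z) dw = (3*z) dw, which multiplied by dx ∧ dy gives (3*z) dx ∧ dy ∧ dw
  d(3*w*z - 3*w - 3*x*z) includes (∂/∂w)(3*w*z - 3*w - 3*x*z) dw = (3*z - 3) dw, which multiplied by dx ∧ dz gives (3*z - 3) dx ∧ dz ∧ dw
  d(-2*w*x - y*z - 2*z^2) includes (∂/∂y)(-2*w*x - y*z - 2*z^2) dy = (-z) dy, which multiplied by dx ∧ dw gives (z) dx ∧ dy ∧ dw
  d(-2*w*x - y*z - 2*z^2) includes (∂/∂z)(-2*w*x - y*z - 2*z^2) dz = (-y - 4*z) dz, which multiplied by dx ∧ dw gives (y + 4*z) dx ∧ dz ∧ dw
  d(-3*w*y + x^2 + y^2) includes (∂/∂x)(-3*w*y + x^2 + y^2) dx = (2*x) dx, which multiplied by dy ∧ dw gives (2*x) dx ∧ dy ∧ dw
  d(-y*z) includes (∂/∂y)(-y*z) dy = (-z) dy, which multiplied by dz ∧ dw gives (-z) dy ∧ dz ∧ dw
Collecting like 3-forms: d(omega) = (3*w - 2*y) dx ∧ dy ∧ dz + (2*x + 4*z) dx ∧ dy ∧ dw + (y + 7*z - 3) dx ∧ dz ∧ dw + (-z) dy ∧ dz ∧ dw.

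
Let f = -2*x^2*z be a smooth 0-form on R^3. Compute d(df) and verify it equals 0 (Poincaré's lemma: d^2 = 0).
d(df) = 0

Step 1: df = sum_i (∂f/∂x_i) dx_i = (-4*x*z) dx + (0) dy + (-2*x^2) dz.
Step 2: Apply d again. Using the 1-form formula, the coefficient of dx ∧ dy in d(df) is ∂^2 f/∂x ∂y - ∂^2 f/∂y ∂x = (0) - (0) = 0 (equality of mixed partials for smooth f).
Similarly for dx ∧ dz and dy ∧ dz — all coefficients vanish. So d(df) = 0.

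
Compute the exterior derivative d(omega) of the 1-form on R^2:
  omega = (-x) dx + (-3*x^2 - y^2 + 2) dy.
d(omega) = (-6*x) dx ∧ dy

For a 1-form omega = sum_i f_i dx_i, the exterior derivative is
  d(omega) = sum_{i < j} (∂f_j/∂x_i - ∂f_i/∂x_j) dx_i ∧ dx_j.
  coefficient of dx ∧ dy: ∂f_2/∂x - ∂f_1/∂y = ∂(-3*x^2 - y^2 + 2)/∂x - ∂(-x)/∂y = -6*x
Assembling: d(omega) = (-6*x) dx ∧ dy.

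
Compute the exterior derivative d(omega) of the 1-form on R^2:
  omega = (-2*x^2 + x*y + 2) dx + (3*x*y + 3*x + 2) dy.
d(omega) = (-x + 3*y + 3) dx ∧ dy

For a 1-form omega = sum_i f_i dx_i, the exterior derivative is
  d(omega) = sum_{i < j} (∂f_j/∂x_i - ∂f_i/∂x_j) dx_i ∧ dx_j.
  coefficient of dx ∧ dy: ∂f_2/∂x - ∂f_1/∂y = ∂(3*x*y + 3*x + 2)/∂x - ∂(-2*x^2 + x*y + 2)/∂y = -x + 3*y + 3
Assembling: d(omega) = (-x + 3*y + 3) dx ∧ dy.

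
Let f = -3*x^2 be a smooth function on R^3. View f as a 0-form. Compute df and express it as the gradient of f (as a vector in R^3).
df = (-6*x) dx + (0) dy + (0) dz; grad f = (-6*x, 0, 0)

For a 0-form f, d f = (∂f/∂x) dx + (∂f/∂y) dy + (∂f/∂z) dz. The components of the vector representation are exactly the entries of grad f in Cartesian coordinates:
  ∂f/∂x = -6*x
  ∂f/∂y = 0
  ∂f/∂z = 0.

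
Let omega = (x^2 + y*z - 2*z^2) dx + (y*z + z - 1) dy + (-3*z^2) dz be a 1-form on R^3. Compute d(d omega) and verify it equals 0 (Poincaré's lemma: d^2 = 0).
d(d omega) = 0

Step 1: d omega = sum_{i<j} (∂f_j/∂x_i - ∂f_i/∂x_j) dx_i ∧ dx_j:
  coeff of dx ∧ dy: -z
  coeff of dx ∧ dz: -y + 4*z
  coeff of dy ∧ dz: -y - 1
Step 2: Apply d again to each 2-form coefficient. The only possible 3-form in R^3 is dx ∧ dy ∧ dz, with coefficient
  ∂(coeff of dy∧dz)/∂x - ∂(coeff of dx∧dz)/∂y + ∂(coeff of dx∧dy)/∂z
  = ∂/∂x (-y - 1) - ∂/∂y (-y + 4*z) + ∂/∂z (-z).
Each of these terms simplifies to sums of mixed partials that cancel in pairs. The result is 0 (by equality of mixed partials for smooth functions — Schwarz / Clairaut).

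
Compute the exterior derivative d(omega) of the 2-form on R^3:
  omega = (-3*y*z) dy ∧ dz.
d(omega) = 0

For a 2-form omega = sum_{i<j} g_{ij} dx_i ∧ dx_j, the exterior derivative is
  d(omega) = sum_{i<j} d(g_{ij}) ∧ dx_i ∧ dx_j = sum_{i<j, k} (∂g_{ij}/∂x_k) dx_k ∧ dx_i ∧ dx_j.
Expand each term, using dx_k ∧ dx_i ∧ dx_j = sgn(permutation) dx_{(a)} ∧ dx_{(b)} ∧ dx_{(c)} with (a < b < c) sorted:

Collecting like 3-forms: d(omega) = 0.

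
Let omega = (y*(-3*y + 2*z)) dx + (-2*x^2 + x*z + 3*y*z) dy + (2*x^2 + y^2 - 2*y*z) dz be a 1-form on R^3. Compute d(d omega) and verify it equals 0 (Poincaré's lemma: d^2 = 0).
d(d omega) = 0

Step 1: d omega = sum_{i<j} (∂f_j/∂x_i - ∂f_i/∂x_j) dx_i ∧ dx_j:
  coeff of dx ∧ dy: -4*x + 6*y - z
  coeff of dx ∧ dz: 4*x - 2*y
  coeff of dy ∧ dz: -x - y - 2*z
Step 2: Apply d again to each 2-form coefficient. The only possible 3-form in R^3 is dx ∧ dy ∧ dz, with coefficient
  ∂(coeff of dy∧dz)/∂x - ∂(coeff of dx∧dz)/∂y + ∂(coeff of dx∧dy)/∂z
  = ∂/∂x (-x - y - 2*z) - ∂/∂y (4*x - 2*y) + ∂/∂z (-4*x + 6*y - z).
Each of these terms simplifies to sums of mixed partials that cancel in pairs. The result is 0 (by equality of mixed partials for smooth functions — Schwarz / Clairaut).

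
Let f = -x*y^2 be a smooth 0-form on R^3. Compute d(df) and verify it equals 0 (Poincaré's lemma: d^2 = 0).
d(df) = 0

Step 1: df = sum_i (∂f/∂x_i) dx_i = (-y^2) dx + (-2*x*y) dy + (0) dz.
Step 2: Apply d again. Using the 1-form formula, the coefficient of dx ∧ dy in d(df) is ∂^2 f/∂x ∂y - ∂^2 f/∂y ∂x = (-2*y) - (-2*y) = 0 (equality of mixed partials for smooth f).
Similarly for dx ∧ dz and dy ∧ dz — all coefficients vanish. So d(df) = 0.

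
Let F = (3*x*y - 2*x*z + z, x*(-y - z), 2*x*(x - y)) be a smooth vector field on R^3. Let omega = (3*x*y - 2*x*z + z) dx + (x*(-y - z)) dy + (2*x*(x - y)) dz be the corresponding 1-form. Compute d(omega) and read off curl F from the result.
d(omega) = (-x) dy ∧ dz + (-6*x + 2*y + 1) dz ∧ dx + (-3*x - y - z) dx ∧ dy; curl F = (-x, -6*x + 2*y + 1, -3*x - y - z)

d omega = sum_{i<j} (∂f_j/∂x_i - ∂f_i/∂x_j) dx_i ∧ dx_j. Under the identification (dy ∧ dz, dz ∧ dx, dx ∧ dy) ↔ (e_x, e_y, e_z), the coefficients are exactly the components of curl F. Compute:
  ∂R/∂y - ∂Q/∂z = (-2*x) - (-x) = -x
  ∂P/∂z - ∂R/∂x = (1 - 2*x) - (4*x - 2*y) = -6*x + 2*y + 1
  ∂Q/∂x - ∂P/∂y = (-y - z) - (3*x) = -3*x - y - z.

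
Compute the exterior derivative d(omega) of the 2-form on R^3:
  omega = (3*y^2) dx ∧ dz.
d(omega) = (-6*y) dx ∧ dy ∧ dz

For a 2-form omega = sum_{i<j} g_{ij} dx_i ∧ dx_j, the exterior derivative is
  d(omega) = sum_{i<j} d(g_{ij}) ∧ dx_i ∧ dx_j = sum_{i<j, k} (∂g_{ij}/∂x_k) dx_k ∧ dx_i ∧ dx_j.
Expand each term, using dx_k ∧ dx_i ∧ dx_j = sgn(permutation) dx_{(a)} ∧ dx_{(b)} ∧ dx_{(c)} with (a < b < c) sorted:
  d(3*y^2) includes (∂/∂y)(3*y^2) dy = (6*y) dy, which multiplied by dx ∧ dz gives (-6*y) dx ∧ dy ∧ dz
Collecting like 3-forms: d(omega) = (-6*y) dx ∧ dy ∧ dz.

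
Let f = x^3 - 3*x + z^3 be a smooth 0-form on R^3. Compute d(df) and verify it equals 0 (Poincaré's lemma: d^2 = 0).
d(df) = 0

Step 1: df = sum_i (∂f/∂x_i) dx_i = (3*x^2 - 3) dx + (0) dy + (3*z^2) dz.
Step 2: Apply d again. Using the 1-form formula, the coefficient of dx ∧ dy in d(df) is ∂^2 f/∂x ∂y - ∂^2 f/∂y ∂x = (0) - (0) = 0 (equality of mixed partials for smooth f).
Similarly for dx ∧ dz and dy ∧ dz — all coefficients vanish. So d(df) = 0.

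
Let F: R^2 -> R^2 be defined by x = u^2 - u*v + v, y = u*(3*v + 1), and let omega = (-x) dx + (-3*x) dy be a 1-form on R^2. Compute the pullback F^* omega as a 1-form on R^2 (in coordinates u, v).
F^* omega = (-2*u^3 - 6*u^2*v - 3*u^2 + 8*u*v^2 + u*v - 8*v^2 - 3*v) du + (-8*u^3 + 8*u^2*v - u^2 - 7*u*v - v) dv

Using F^*(f dg) = (f ∘ F) d(g ∘ F), substitute each coordinate x_i by F_i(u, v) in f_i, and replace dx_i by d F_i = (∂F_i/∂u) du + (∂F_i/∂v) dv.
  For the x component: f_1(F) = -u^2 + u*v - v; d F_1 = (2*u - v) du + (1 - u) dv
  For the y component: f_2(F) = -3*u^2 + 3*u*v - 3*v; d F_2 = (3*v + 1) du + (3*u) dv
Combining and collecting du, dv coefficients:
  coeff of du: -2*u^3 - 6*u^2*v - 3*u^2 + 8*u*v^2 + u*v - 8*v^2 - 3*v
  coeff of dv: -8*u^3 + 8*u^2*v - u^2 - 7*u*v - v
F^* omega = (-2*u^3 - 6*u^2*v - 3*u^2 + 8*u*v^2 + u*v - 8*v^2 - 3*v) du + (-8*u^3 + 8*u^2*v - u^2 - 7*u*v - v) dv.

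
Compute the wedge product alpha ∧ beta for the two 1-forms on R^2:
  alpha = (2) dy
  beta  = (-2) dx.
alpha ∧ beta = (4) dx ∧ dy

Distribute the wedge, using dx_i ∧ dx_j = -dx_j ∧ dx_i and dx_i ∧ dx_i = 0. For each pair (i, j) with i < j, the coefficient of dx_i ∧ dx_j in alpha ∧ beta is (alpha_i * beta_j - alpha_j * beta_i). Collecting: alpha ∧ beta = (4) dx ∧ dy.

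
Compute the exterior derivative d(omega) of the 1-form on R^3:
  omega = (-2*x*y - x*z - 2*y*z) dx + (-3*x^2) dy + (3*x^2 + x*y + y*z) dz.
d(omega) = (-4*x + 2*z) dx ∧ dy + (7*x + 3*y) dx ∧ dz + (x + z) dy ∧ dz

For a 1-form omega = sum_i f_i dx_i, the exterior derivative is
  d(omega) = sum_{i < j} (∂f_j/∂x_i - ∂f_i/∂x_j) dx_i ∧ dx_j.
  coefficient of dx ∧ dy: ∂f_2/∂x - ∂f_1/∂y = ∂(-3*x^2)/∂x - ∂(-2*x*y - x*z - 2*y*z)/∂y = -4*x + 2*z
  coefficient of dx ∧ dz: ∂f_3/∂x - ∂f_1/∂z = ∂(3*x^2 + x*y + y*z)/∂x - ∂(-2*x*y - x*z - 2*y*z)/∂z = 7*x + 3*y
  coefficient of dy ∧ dz: ∂f_3/∂y - ∂f_2/∂z = ∂(3*x^2 + x*y + y*z)/∂y - ∂(-3*x^2)/∂z = x + z
Assembling: d(omega) = (-4*x + 2*z) dx ∧ dy + (7*x + 3*y) dx ∧ dz + (x + z) dy ∧ dz.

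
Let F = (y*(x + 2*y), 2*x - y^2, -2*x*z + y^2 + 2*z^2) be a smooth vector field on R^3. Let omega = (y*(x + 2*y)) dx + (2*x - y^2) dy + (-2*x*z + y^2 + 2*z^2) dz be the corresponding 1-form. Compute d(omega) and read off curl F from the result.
d(omega) = (2*y) dy ∧ dz + (2*z) dz ∧ dx + (-x - 4*y + 2) dx ∧ dy; curl F = (2*y, 2*z, -x - 4*y + 2)

d omega = sum_{i<j} (∂f_j/∂x_i - ∂f_i/∂x_j) dx_i ∧ dx_j. Under the identification (dy ∧ dz, dz ∧ dx, dx ∧ dy) ↔ (e_x, e_y, e_z), the coefficients are exactly the components of curl F. Compute:
  ∂R/∂y - ∂Q/∂z = (2*y) - (0) = 2*y
  ∂P/∂z - ∂R/∂x = (0) - (-2*z) = 2*z
  ∂Q/∂x - ∂P/∂y = (2) - (x + 4*y) = -x - 4*y + 2.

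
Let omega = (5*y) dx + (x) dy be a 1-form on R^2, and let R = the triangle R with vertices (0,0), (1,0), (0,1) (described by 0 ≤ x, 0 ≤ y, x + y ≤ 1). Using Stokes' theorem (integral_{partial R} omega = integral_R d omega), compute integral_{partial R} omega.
integral_(partial R) omega = -2

Stokes: integral_partial_R omega = integral_R d omega with d omega = (∂Q/∂x - ∂P/∂y) dx ∧ dy.
  ∂Q/∂x = 1
  ∂P/∂y = 5
  integrand = ∂Q/∂x - ∂P/∂y = -4.
Integrating over R: integral_0^1 integral_0^{1-x} (-4) dy dx = -2.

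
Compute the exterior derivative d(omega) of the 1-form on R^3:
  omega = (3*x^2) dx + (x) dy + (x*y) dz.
d(omega) = (1) dx ∧ dy + (y) dx ∧ dz + (x) dy ∧ dz

For a 1-form omega = sum_i f_i dx_i, the exterior derivative is
  d(omega) = sum_{i < j} (∂f_j/∂x_i - ∂f_i/∂x_j) dx_i ∧ dx_j.
  coefficient of dx ∧ dy: ∂f_2/∂x - ∂f_1/∂y = ∂(x)/∂x - ∂(3*x^2)/∂y = 1
  coefficient of dx ∧ dz: ∂f_3/∂x - ∂f_1/∂z = ∂(x*y)/∂x - ∂(3*x^2)/∂z = y
  coefficient of dy ∧ dz: ∂f_3/∂y - ∂f_2/∂z = ∂(x*y)/∂y - ∂(x)/∂z = x
Assembling: d(omega) = (1) dx ∧ dy + (y) dx ∧ dz + (x) dy ∧ dz.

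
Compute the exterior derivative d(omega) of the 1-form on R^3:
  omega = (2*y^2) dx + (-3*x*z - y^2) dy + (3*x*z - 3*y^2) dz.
d(omega) = (-4*y - 3*z) dx ∧ dy + (3*z) dx ∧ dz + (3*x - 6*y) dy ∧ dz

For a 1-form omega = sum_i f_i dx_i, the exterior derivative is
  d(omega) = sum_{i < j} (∂f_j/∂x_i - ∂f_i/∂x_j) dx_i ∧ dx_j.
  coefficient of dx ∧ dy: ∂f_2/∂x - ∂f_1/∂y = ∂(-3*x*z - y^2)/∂x - ∂(2*y^2)/∂y = -4*y - 3*z
  coefficient of dx ∧ dz: ∂f_3/∂x - ∂f_1/∂z = ∂(3*x*z - 3*y^2)/∂x - ∂(2*y^2)/∂z = 3*z
  coefficient of dy ∧ dz: ∂f_3/∂y - ∂f_2/∂z = ∂(3*x*z - 3*y^2)/∂y - ∂(-3*x*z - y^2)/∂z = 3*x - 6*y
Assembling: d(omega) = (-4*y - 3*z) dx ∧ dy + (3*z) dx ∧ dz + (3*x - 6*y) dy ∧ dz.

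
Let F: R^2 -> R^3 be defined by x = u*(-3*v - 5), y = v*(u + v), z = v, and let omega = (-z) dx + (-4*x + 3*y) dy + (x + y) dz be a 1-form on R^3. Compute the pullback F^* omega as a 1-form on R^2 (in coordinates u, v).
F^* omega = (v*(15*u*v + 20*u + 3*v^2 + 3*v + 5)) du + (15*u^2*v + 20*u^2 + 33*u*v^2 + 41*u*v - 5*u + 6*v^3 + v^2) dv

Using F^*(f dg) = (f ∘ F) d(g ∘ F), substitute each coordinate x_i by F_i(u, v) in f_i, and replace dx_i by d F_i = (∂F_i/∂u) du + (∂F_i/∂v) dv.
  For the x component: f_1(F) = -v; d F_1 = (-3*v - 5) du + (-3*u) dv
  For the y component: f_2(F) = 15*u*v + 20*u + 3*v^2; d F_2 = (v) du + (u + 2*v) dv
  For the z component: f_3(F) = -2*u*v - 5*u + v^2; d F_3 = (0) du + (1) dv
Combining and collecting du, dv coefficients:
  coeff of du: v*(15*u*v + 20*u + 3*v^2 + 3*v + 5)
  coeff of dv: 15*u^2*v + 20*u^2 + 33*u*v^2 + 41*u*v - 5*u + 6*v^3 + v^2
F^* omega = (v*(15*u*v + 20*u + 3*v^2 + 3*v + 5)) du + (15*u^2*v + 20*u^2 + 33*u*v^2 + 41*u*v - 5*u + 6*v^3 + v^2) dv.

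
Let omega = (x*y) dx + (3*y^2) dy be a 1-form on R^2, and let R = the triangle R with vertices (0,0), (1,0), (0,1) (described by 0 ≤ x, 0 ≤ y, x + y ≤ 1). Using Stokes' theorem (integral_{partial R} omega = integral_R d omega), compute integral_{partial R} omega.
integral_(partial R) omega = -1/6

Stokes: integral_partial_R omega = integral_R d omega with d omega = (∂Q/∂x - ∂P/∂y) dx ∧ dy.
  ∂Q/∂x = 0
  ∂P/∂y = x
  integrand = ∂Q/∂x - ∂P/∂y = -x.
Integrating over R: integral_0^1 integral_0^{1-x} (-x) dy dx = -1/6.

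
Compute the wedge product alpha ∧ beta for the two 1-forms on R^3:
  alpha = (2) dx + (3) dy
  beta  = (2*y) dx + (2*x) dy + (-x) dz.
alpha ∧ beta = (4*x - 6*y) dx ∧ dy + (-2*x) dx ∧ dz + (-3*x) dy ∧ dz

Distribute the wedge, using dx_i ∧ dx_j = -dx_j ∧ dx_i and dx_i ∧ dx_i = 0. For each pair (i, j) with i < j, the coefficient of dx_i ∧ dx_j in alpha ∧ beta is (alpha_i * beta_j - alpha_j * beta_i). Collecting: alpha ∧ beta = (4*x - 6*y) dx ∧ dy + (-2*x) dx ∧ dz + (-3*x) dy ∧ dz.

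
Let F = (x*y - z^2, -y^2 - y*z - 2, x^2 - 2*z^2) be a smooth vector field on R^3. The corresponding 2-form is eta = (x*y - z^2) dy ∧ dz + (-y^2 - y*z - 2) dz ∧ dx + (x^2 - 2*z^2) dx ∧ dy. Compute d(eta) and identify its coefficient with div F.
d(eta) = (-y - 5*z) dx ∧ dy ∧ dz; div F = -y - 5*z

For a 2-form in R^3 of the form above, applying d gives a 3-form with coefficient ∂P/∂x + ∂Q/∂y + ∂R/∂z:
  ∂P/∂x = y
  ∂Q/∂y = -2*y - z
  ∂R/∂z = -4*z
Sum = -y - 5*z, which is exactly div F.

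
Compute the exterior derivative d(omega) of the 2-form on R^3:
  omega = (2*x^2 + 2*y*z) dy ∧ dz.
d(omega) = (4*x) dx ∧ dy ∧ dz

For a 2-form omega = sum_{i<j} g_{ij} dx_i ∧ dx_j, the exterior derivative is
  d(omega) = sum_{i<j} d(g_{ij}) ∧ dx_i ∧ dx_j = sum_{i<j, k} (∂g_{ij}/∂x_k) dx_k ∧ dx_i ∧ dx_j.
Expand each term, using dx_k ∧ dx_i ∧ dx_j = sgn(permutation) dx_{(a)} ∧ dx_{(b)} ∧ dx_{(c)} with (a < b < c) sorted:
  d(2*x^2 + 2*y*z) includes (∂/∂x)(2*x^2 + 2*y*z) dx = (4*x) dx, which multiplied by dy ∧ dz gives (4*x) dx ∧ dy ∧ dz
Collecting like 3-forms: d(omega) = (4*x) dx ∧ dy ∧ dz.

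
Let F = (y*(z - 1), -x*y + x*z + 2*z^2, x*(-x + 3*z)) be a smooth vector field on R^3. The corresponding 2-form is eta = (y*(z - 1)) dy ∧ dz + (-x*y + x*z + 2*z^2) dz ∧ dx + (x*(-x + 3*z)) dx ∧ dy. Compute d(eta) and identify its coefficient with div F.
d(eta) = (2*x) dx ∧ dy ∧ dz; div F = 2*x

For a 2-form in R^3 of the form above, applying d gives a 3-form with coefficient ∂P/∂x + ∂Q/∂y + ∂R/∂z:
  ∂P/∂x = 0
  ∂Q/∂y = -x
  ∂R/∂z = 3*x
Sum = 2*x, which is exactly div F.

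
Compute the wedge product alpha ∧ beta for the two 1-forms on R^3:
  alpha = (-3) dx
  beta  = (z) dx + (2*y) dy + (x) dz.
alpha ∧ beta = (-6*y) dx ∧ dy + (-3*x) dx ∧ dz

Distribute the wedge, using dx_i ∧ dx_j = -dx_j ∧ dx_i and dx_i ∧ dx_i = 0. For each pair (i, j) with i < j, the coefficient of dx_i ∧ dx_j in alpha ∧ beta is (alpha_i * beta_j - alpha_j * beta_i). Collecting: alpha ∧ beta = (-6*y) dx ∧ dy + (-3*x) dx ∧ dz.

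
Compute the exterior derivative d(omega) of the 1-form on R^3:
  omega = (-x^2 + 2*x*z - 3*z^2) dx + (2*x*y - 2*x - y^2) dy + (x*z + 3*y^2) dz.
d(omega) = (2*y - 2) dx ∧ dy + (-2*x + 7*z) dx ∧ dz + (6*y) dy ∧ dz

For a 1-form omega = sum_i f_i dx_i, the exterior derivative is
  d(omega) = sum_{i < j} (∂f_j/∂x_i - ∂f_i/∂x_j) dx_i ∧ dx_j.
  coefficient of dx ∧ dy: ∂f_2/∂x - ∂f_1/∂y = ∂(2*x*y - 2*x - y^2)/∂x - ∂(-x^2 + 2*x*z - 3*z^2)/∂y = 2*y - 2
  coefficient of dx ∧ dz: ∂f_3/∂x - ∂f_1/∂z = ∂(x*z + 3*y^2)/∂x - ∂(-x^2 + 2*x*z - 3*z^2)/∂z = -2*x + 7*z
  coefficient of dy ∧ dz: ∂f_3/∂y - ∂f_2/∂z = ∂(x*z + 3*y^2)/∂y - ∂(2*x*y - 2*x - y^2)/∂z = 6*y
Assembling: d(omega) = (2*y - 2) dx ∧ dy + (-2*x + 7*z) dx ∧ dz + (6*y) dy ∧ dz.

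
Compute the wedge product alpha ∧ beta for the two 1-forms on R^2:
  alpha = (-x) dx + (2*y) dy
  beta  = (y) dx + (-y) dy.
alpha ∧ beta = (y*(x - 2*y)) dx ∧ dy

Distribute the wedge, using dx_i ∧ dx_j = -dx_j ∧ dx_i and dx_i ∧ dx_i = 0. For each pair (i, j) with i < j, the coefficient of dx_i ∧ dx_j in alpha ∧ beta is (alpha_i * beta_j - alpha_j * beta_i). Collecting: alpha ∧ beta = (y*(x - 2*y)) dx ∧ dy.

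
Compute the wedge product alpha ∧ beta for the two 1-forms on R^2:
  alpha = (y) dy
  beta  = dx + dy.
alpha ∧ beta = (-y) dx ∧ dy

Distribute the wedge, using dx_i ∧ dx_j = -dx_j ∧ dx_i and dx_i ∧ dx_i = 0. For each pair (i, j) with i < j, the coefficient of dx_i ∧ dx_j in alpha ∧ beta is (alpha_i * beta_j - alpha_j * beta_i). Collecting: alpha ∧ beta = (-y) dx ∧ dy.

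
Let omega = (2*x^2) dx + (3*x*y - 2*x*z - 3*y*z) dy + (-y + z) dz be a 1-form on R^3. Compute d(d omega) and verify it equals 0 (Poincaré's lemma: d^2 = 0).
d(d omega) = 0

Step 1: d omega = sum_{i<j} (∂f_j/∂x_i - ∂f_i/∂x_j) dx_i ∧ dx_j:
  coeff of dx ∧ dy: 3*y - 2*z
  coeff of dx ∧ dz: 0
  coeff of dy ∧ dz: 2*x + 3*y - 1
Step 2: Apply d again to each 2-form coefficient. The only possible 3-form in R^3 is dx ∧ dy ∧ dz, with coefficient
  ∂(coeff of dy∧dz)/∂x - ∂(coeff of dx∧dz)/∂y + ∂(coeff of dx∧dy)/∂z
  = ∂/∂x (2*x + 3*y - 1) - ∂/∂y (0) + ∂/∂z (3*y - 2*z).
Each of these terms simplifies to sums of mixed partials that cancel in pairs. The result is 0 (by equality of mixed partials for smooth functions — Schwarz / Clairaut).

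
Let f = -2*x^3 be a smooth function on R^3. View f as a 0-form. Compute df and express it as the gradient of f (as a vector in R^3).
df = (-6*x^2) dx + (0) dy + (0) dz; grad f = (-6*x^2, 0, 0)

For a 0-form f, d f = (∂f/∂x) dx + (∂f/∂y) dy + (∂f/∂z) dz. The components of the vector representation are exactly the entries of grad f in Cartesian coordinates:
  ∂f/∂x = -6*x^2
  ∂f/∂y = 0
  ∂f/∂z = 0.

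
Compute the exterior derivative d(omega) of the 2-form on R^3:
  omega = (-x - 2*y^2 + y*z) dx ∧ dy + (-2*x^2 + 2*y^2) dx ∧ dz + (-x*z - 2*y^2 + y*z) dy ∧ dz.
d(omega) = (-3*y - z) dx ∧ dy ∧ dz

For a 2-form omega = sum_{i<j} g_{ij} dx_i ∧ dx_j, the exterior derivative is
  d(omega) = sum_{i<j} d(g_{ij}) ∧ dx_i ∧ dx_j = sum_{i<j, k} (∂g_{ij}/∂x_k) dx_k ∧ dx_i ∧ dx_j.
Expand each term, using dx_k ∧ dx_i ∧ dx_j = sgn(permutation) dx_{(a)} ∧ dx_{(b)} ∧ dx_{(c)} with (a < b < c) sorted:
  d(-x - 2*y^2 + y*z) includes (∂/∂z)(-x - 2*y^2 + y*z) dz = (y) dz, which multiplied by dx ∧ dy gives (y) dx ∧ dy ∧ dz
  d(-2*x^2 + 2*y^2) includes (∂/∂y)(-2*x^2 + 2*y^2) dy = (4*y) dy, which multiplied by dx ∧ dz gives (-4*y) dx ∧ dy ∧ dz
  d(-x*z - 2*y^2 + y*z) includes (∂/∂x)(-x*z - 2*y^2 + y*z) dx = (-z) dx, which multiplied by dy ∧ dz gives (-z) dx ∧ dy ∧ dz
Collecting like 3-forms: d(omega) = (-3*y - z) dx ∧ dy ∧ dz.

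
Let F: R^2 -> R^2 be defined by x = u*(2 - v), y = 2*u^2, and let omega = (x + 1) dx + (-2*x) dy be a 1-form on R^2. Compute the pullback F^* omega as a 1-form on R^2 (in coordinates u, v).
F^* omega = (8*u^2*v - 16*u^2 + u*v^2 - 4*u*v + 4*u - v + 2) du + (u*(u*v - 2*u - 1)) dv

Using F^*(f dg) = (f ∘ F) d(g ∘ F), substitute each coordinate x_i by F_i(u, v) in f_i, and replace dx_i by d F_i = (∂F_i/∂u) du + (∂F_i/∂v) dv.
  For the x component: f_1(F) = -u*v + 2*u + 1; d F_1 = (2 - v) du + (-u) dv
  For the y component: f_2(F) = 2*u*(v - 2); d F_2 = (4*u) du + (0) dv
Combining and collecting du, dv coefficients:
  coeff of du: 8*u^2*v - 16*u^2 + u*v^2 - 4*u*v + 4*u - v + 2
  coeff of dv: u*(u*v - 2*u - 1)
F^* omega = (8*u^2*v - 16*u^2 + u*v^2 - 4*u*v + 4*u - v + 2) du + (u*(u*v - 2*u - 1)) dv.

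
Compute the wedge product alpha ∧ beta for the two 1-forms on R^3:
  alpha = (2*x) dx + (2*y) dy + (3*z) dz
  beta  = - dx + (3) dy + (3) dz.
alpha ∧ beta = (6*x + 2*y) dx ∧ dy + (6*x + 3*z) dx ∧ dz + (6*y - 9*z) dy ∧ dz

Distribute the wedge, using dx_i ∧ dx_j = -dx_j ∧ dx_i and dx_i ∧ dx_i = 0. For each pair (i, j) with i < j, the coefficient of dx_i ∧ dx_j in alpha ∧ beta is (alpha_i * beta_j - alpha_j * beta_i). Collecting: alpha ∧ beta = (6*x + 2*y) dx ∧ dy + (6*x + 3*z) dx ∧ dz + (6*y - 9*z) dy ∧ dz.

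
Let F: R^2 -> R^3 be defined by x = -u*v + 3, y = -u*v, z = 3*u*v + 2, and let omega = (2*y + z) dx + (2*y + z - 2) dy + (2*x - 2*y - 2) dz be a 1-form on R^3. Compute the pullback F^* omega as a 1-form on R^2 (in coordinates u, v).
F^* omega = (2*v*(-u*v + 5)) du + (2*u*(-u*v + 5)) dv

Using F^*(f dg) = (f ∘ F) d(g ∘ F), substitute each coordinate x_i by F_i(u, v) in f_i, and replace dx_i by d F_i = (∂F_i/∂u) du + (∂F_i/∂v) dv.
  For the x component: f_1(F) = u*v + 2; d F_1 = (-v) du + (-u) dv
  For the y component: f_2(F) = u*v; d F_2 = (-v) du + (-u) dv
  For the z component: f_3(F) = 4; d F_3 = (3*v) du + (3*u) dv
Combining and collecting du, dv coefficients:
  coeff of du: 2*v*(-u*v + 5)
  coeff of dv: 2*u*(-u*v + 5)
F^* omega = (2*v*(-u*v + 5)) du + (2*u*(-u*v + 5)) dv.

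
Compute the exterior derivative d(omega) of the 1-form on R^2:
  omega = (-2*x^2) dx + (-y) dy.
d(omega) = 0

For a 1-form omega = sum_i f_i dx_i, the exterior derivative is
  d(omega) = sum_{i < j} (∂f_j/∂x_i - ∂f_i/∂x_j) dx_i ∧ dx_j.

Assembling: d(omega) = 0.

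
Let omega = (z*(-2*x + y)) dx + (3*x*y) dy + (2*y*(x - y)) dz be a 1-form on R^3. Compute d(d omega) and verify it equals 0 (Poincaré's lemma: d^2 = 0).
d(d omega) = 0

Step 1: d omega = sum_{i<j} (∂f_j/∂x_i - ∂f_i/∂x_j) dx_i ∧ dx_j:
  coeff of dx ∧ dy: 3*y - z
  coeff of dx ∧ dz: 2*x + y
  coeff of dy ∧ dz: 2*x - 4*y
Step 2: Apply d again to each 2-form coefficient. The only possible 3-form in R^3 is dx ∧ dy ∧ dz, with coefficient
  ∂(coeff of dy∧dz)/∂x - ∂(coeff of dx∧dz)/∂y + ∂(coeff of dx∧dy)/∂z
  = ∂/∂x (2*x - 4*y) - ∂/∂y (2*x + y) + ∂/∂z (3*y - z).
Each of these terms simplifies to sums of mixed partials that cancel in pairs. The result is 0 (by equality of mixed partials for smooth functions — Schwarz / Clairaut).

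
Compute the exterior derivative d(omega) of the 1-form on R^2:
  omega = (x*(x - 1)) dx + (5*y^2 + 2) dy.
d(omega) = 0

For a 1-form omega = sum_i f_i dx_i, the exterior derivative is
  d(omega) = sum_{i < j} (∂f_j/∂x_i - ∂f_i/∂x_j) dx_i ∧ dx_j.

Assembling: d(omega) = 0.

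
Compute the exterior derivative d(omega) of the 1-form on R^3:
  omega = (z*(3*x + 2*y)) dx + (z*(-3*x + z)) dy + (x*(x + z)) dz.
d(omega) = (-5*z) dx ∧ dy + (-x - 2*y + z) dx ∧ dz + (3*x - 2*z) dy ∧ dz

For a 1-form omega = sum_i f_i dx_i, the exterior derivative is
  d(omega) = sum_{i < j} (∂f_j/∂x_i - ∂f_i/∂x_j) dx_i ∧ dx_j.
  coefficient of dx ∧ dy: ∂f_2/∂x - ∂f_1/∂y = ∂(z*(-3*x + z))/∂x - ∂(z*(3*x + 2*y))/∂y = -5*z
  coefficient of dx ∧ dz: ∂f_3/∂x - ∂f_1/∂z = ∂(x*(x + z))/∂x - ∂(z*(3*x + 2*y))/∂z = -x - 2*y + z
  coefficient of dy ∧ dz: ∂f_3/∂y - ∂f_2/∂z = ∂(x*(x + z))/∂y - ∂(z*(-3*x + z))/∂z = 3*x - 2*z
Assembling: d(omega) = (-5*z) dx ∧ dy + (-x - 2*y + z) dx ∧ dz + (3*x - 2*z) dy ∧ dz.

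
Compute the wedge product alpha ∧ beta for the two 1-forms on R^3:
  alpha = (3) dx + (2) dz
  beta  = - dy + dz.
alpha ∧ beta = (-3) dx ∧ dy + (3) dx ∧ dz + (2) dy ∧ dz

Distribute the wedge, using dx_i ∧ dx_j = -dx_j ∧ dx_i and dx_i ∧ dx_i = 0. For each pair (i, j) with i < j, the coefficient of dx_i ∧ dx_j in alpha ∧ beta is (alpha_i * beta_j - alpha_j * beta_i). Collecting: alpha ∧ beta = (-3) dx ∧ dy + (3) dx ∧ dz + (2) dy ∧ dz.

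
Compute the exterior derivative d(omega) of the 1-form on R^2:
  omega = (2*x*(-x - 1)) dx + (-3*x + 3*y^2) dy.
d(omega) = (-3) dx ∧ dy

For a 1-form omega = sum_i f_i dx_i, the exterior derivative is
  d(omega) = sum_{i < j} (∂f_j/∂x_i - ∂f_i/∂x_j) dx_i ∧ dx_j.
  coefficient of dx ∧ dy: ∂f_2/∂x - ∂f_1/∂y = ∂(-3*x + 3*y^2)/∂x - ∂(2*x*(-x - 1))/∂y = -3
Assembling: d(omega) = (-3) dx ∧ dy.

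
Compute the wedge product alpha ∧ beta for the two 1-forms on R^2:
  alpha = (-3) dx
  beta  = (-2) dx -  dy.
alpha ∧ beta = (3) dx ∧ dy

Distribute the wedge, using dx_i ∧ dx_j = -dx_j ∧ dx_i and dx_i ∧ dx_i = 0. For each pair (i, j) with i < j, the coefficient of dx_i ∧ dx_j in alpha ∧ beta is (alpha_i * beta_j - alpha_j * beta_i). Collecting: alpha ∧ beta = (3) dx ∧ dy.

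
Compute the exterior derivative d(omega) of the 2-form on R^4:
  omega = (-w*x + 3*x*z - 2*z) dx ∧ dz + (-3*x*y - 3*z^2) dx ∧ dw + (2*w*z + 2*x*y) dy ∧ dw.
d(omega) = (-x + 6*z) dx ∧ dz ∧ dw + (3*x + 2*y) dx ∧ dy ∧ dw + (-2*w) dy ∧ dz ∧ dw

For a 2-form omega = sum_{i<j} g_{ij} dx_i ∧ dx_j, the exterior derivative is
  d(omega) = sum_{i<j} d(g_{ij}) ∧ dx_i ∧ dx_j = sum_{i<j, k} (∂g_{ij}/∂x_k) dx_k ∧ dx_i ∧ dx_j.
Expand each term, using dx_k ∧ dx_i ∧ dx_j = sgn(permutation) dx_{(a)} ∧ dx_{(b)} ∧ dx_{(c)} with (a < b < c) sorted:
  d(-w*x + 3*x*z - 2*z) includes (∂/∂w)(-w*x + 3*x*z - 2*z) dw = (-x) dw, which multiplied by dx ∧ dz gives (-x) dx ∧ dz ∧ dw
  d(-3*x*y - 3*z^2) includes (∂/∂y)(-3*x*y - 3*z^2) dy = (-3*x) dy, which multiplied by dx ∧ dw gives (3*x) dx ∧ dy ∧ dw
  d(-3*x*y - 3*z^2) includes (∂/∂z)(-3*x*y - 3*z^2) dz = (-6*z) dz, which multiplied by dx ∧ dw gives (6*z) dx ∧ dz ∧ dw
  d(2*w*z + 2*x*y) includes (∂/∂x)(2*w*z + 2*x*y) dx = (2*y) dx, which multiplied by dy ∧ dw gives (2*y) dx ∧ dy ∧ dw
  d(2*w*z + 2*x*y) includes (∂/∂z)(2*w*z + 2*x*y) dz = (2*w) dz, which multiplied by dy ∧ dw gives (-2*w) dy ∧ dz ∧ dw
Collecting like 3-forms: d(omega) = (-x + 6*z) dx ∧ dz ∧ dw + (3*x + 2*y) dx ∧ dy ∧ dw + (-2*w) dy ∧ dz ∧ dw.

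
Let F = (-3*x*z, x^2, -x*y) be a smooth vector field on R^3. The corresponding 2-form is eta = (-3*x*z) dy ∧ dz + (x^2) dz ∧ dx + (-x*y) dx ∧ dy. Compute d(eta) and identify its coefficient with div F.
d(eta) = (-3*z) dx ∧ dy ∧ dz; div F = -3*z

For a 2-form in R^3 of the form above, applying d gives a 3-form with coefficient ∂P/∂x + ∂Q/∂y + ∂R/∂z:
  ∂P/∂x = -3*z
  ∂Q/∂y = 0
  ∂R/∂z = 0
Sum = -3*z, which is exactly div F.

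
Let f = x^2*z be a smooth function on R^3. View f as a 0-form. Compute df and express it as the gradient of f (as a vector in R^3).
df = (2*x*z) dx + (0) dy + (x^2) dz; grad f = (2*x*z, 0, x^2)

For a 0-form f, d f = (∂f/∂x) dx + (∂f/∂y) dy + (∂f/∂z) dz. The components of the vector representation are exactly the entries of grad f in Cartesian coordinates:
  ∂f/∂x = 2*x*z
  ∂f/∂y = 0
  ∂f/∂z = x^2.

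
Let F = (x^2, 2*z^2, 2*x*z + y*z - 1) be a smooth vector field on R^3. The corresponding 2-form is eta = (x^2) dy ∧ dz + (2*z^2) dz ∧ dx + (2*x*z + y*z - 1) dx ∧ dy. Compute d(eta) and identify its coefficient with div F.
d(eta) = (4*x + y) dx ∧ dy ∧ dz; div F = 4*x + y

For a 2-form in R^3 of the form above, applying d gives a 3-form with coefficient ∂P/∂x + ∂Q/∂y + ∂R/∂z:
  ∂P/∂x = 2*x
  ∂Q/∂y = 0
  ∂R/∂z = 2*x + y
Sum = 4*x + y, which is exactly div F.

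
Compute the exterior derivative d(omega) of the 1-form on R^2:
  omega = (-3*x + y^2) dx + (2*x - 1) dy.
d(omega) = (2 - 2*y) dx ∧ dy

For a 1-form omega = sum_i f_i dx_i, the exterior derivative is
  d(omega) = sum_{i < j} (∂f_j/∂x_i - ∂f_i/∂x_j) dx_i ∧ dx_j.
  coefficient of dx ∧ dy: ∂f_2/∂x - ∂f_1/∂y = ∂(2*x - 1)/∂x - ∂(-3*x + y^2)/∂y = 2 - 2*y
Assembling: d(omega) = (2 - 2*y) dx ∧ dy.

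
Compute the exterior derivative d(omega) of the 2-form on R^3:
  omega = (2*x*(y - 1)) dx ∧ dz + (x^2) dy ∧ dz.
d(omega) = 0

For a 2-form omega = sum_{i<j} g_{ij} dx_i ∧ dx_j, the exterior derivative is
  d(omega) = sum_{i<j} d(g_{ij}) ∧ dx_i ∧ dx_j = sum_{i<j, k} (∂g_{ij}/∂x_k) dx_k ∧ dx_i ∧ dx_j.
Expand each term, using dx_k ∧ dx_i ∧ dx_j = sgn(permutation) dx_{(a)} ∧ dx_{(b)} ∧ dx_{(c)} with (a < b < c) sorted:
  d(2*x*(y - 1)) includes (∂/∂y)(2*x*(y - 1)) dy = (2*x) dy, which multiplied by dx ∧ dz gives (-2*x) dx ∧ dy ∧ dz
  d(x^2) includes (∂/∂x)(x^2) dx = (2*x) dx, which multiplied by dy ∧ dz gives (2*x) dx ∧ dy ∧ dz
Collecting like 3-forms: d(omega) = 0.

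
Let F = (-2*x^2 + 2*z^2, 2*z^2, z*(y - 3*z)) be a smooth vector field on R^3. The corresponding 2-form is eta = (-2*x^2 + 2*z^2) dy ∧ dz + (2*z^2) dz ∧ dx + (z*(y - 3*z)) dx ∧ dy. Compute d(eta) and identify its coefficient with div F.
d(eta) = (-4*x + y - 6*z) dx ∧ dy ∧ dz; div F = -4*x + y - 6*z

For a 2-form in R^3 of the form above, applying d gives a 3-form with coefficient ∂P/∂x + ∂Q/∂y + ∂R/∂z:
  ∂P/∂x = -4*x
  ∂Q/∂y = 0
  ∂R/∂z = y - 6*z
Sum = -4*x + y - 6*z, which is exactly div F.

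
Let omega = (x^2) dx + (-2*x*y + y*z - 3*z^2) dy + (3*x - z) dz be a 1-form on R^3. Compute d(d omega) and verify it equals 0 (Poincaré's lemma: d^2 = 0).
d(d omega) = 0

Step 1: d omega = sum_{i<j} (∂f_j/∂x_i - ∂f_i/∂x_j) dx_i ∧ dx_j:
  coeff of dx ∧ dy: -2*y
  coeff of dx ∧ dz: 3
  coeff of dy ∧ dz: -y + 6*z
Step 2: Apply d again to each 2-form coefficient. The only possible 3-form in R^3 is dx ∧ dy ∧ dz, with coefficient
  ∂(coeff of dy∧dz)/∂x - ∂(coeff of dx∧dz)/∂y + ∂(coeff of dx∧dy)/∂z
  = ∂/∂x (-y + 6*z) - ∂/∂y (3) + ∂/∂z (-2*y).
Each of these terms simplifies to sums of mixed partials that cancel in pairs. The result is 0 (by equality of mixed partials for smooth functions — Schwarz / Clairaut).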